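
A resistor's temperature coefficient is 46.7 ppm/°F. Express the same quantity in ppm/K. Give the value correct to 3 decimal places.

84.060 ppm/K

Since only a temperature interval is involved, the additive offset between the scales drops out.
A change of 1 K is a change of 1.8°F, so per K the value is 46.7 × 1.8 = 84.060.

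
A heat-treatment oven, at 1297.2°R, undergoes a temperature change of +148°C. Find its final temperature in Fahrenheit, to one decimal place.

1103.9°F

Initial temperature in Celsius: (1297.2 - 491.67) × 5/9 = 447.5167°C.
Final Celsius temperature: 447.5167 + 148.0000 = 595.5167°C.
In Fahrenheit: 595.5167 × 1.8 + 32 = 1103.9°F.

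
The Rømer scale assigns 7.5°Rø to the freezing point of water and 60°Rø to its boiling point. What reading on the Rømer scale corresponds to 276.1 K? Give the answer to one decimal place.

First in Celsius: 276.1 - 273.15 = 2.9500°C.
Linearly onto the Rømer scale: 7.5 + (2.9500 / 100) × (60 - 7.5) = 9.0°Rø.

9.0°Rø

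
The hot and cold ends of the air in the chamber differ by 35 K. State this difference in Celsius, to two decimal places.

Kelvin and Celsius degrees are the same size, so the interval is unchanged: 35.00.

35.00°C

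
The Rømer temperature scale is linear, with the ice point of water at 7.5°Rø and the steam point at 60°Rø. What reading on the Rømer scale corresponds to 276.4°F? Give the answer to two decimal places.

First in Celsius: (276.4 - 32) × 5/9 = 135.7778°C.
Linearly onto the Rømer scale: 7.5 + (135.7778 / 100) × (60 - 7.5) = 78.78°Rø.

78.78°Rø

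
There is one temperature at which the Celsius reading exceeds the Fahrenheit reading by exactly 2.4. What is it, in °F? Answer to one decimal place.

Let F be the Fahrenheit reading. The Celsius reading is C = 5/9·F - 17.7778.
Require C - F = 2.4: (-4/9)·F - 17.7778 = 2.4.
F = (2.4 + 17.7778) / (-4/9) = -45.4.

-45.4°F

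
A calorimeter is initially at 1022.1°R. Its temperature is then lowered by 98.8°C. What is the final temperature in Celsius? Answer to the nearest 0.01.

195.88°C

Initial temperature in Celsius: (1022.1 - 491.67) × 5/9 = 294.6833°C.
Final Celsius temperature: 294.6833 - 98.8000 = 195.8833°C.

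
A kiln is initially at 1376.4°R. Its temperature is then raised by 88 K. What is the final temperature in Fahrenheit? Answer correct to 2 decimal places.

Initial temperature in Celsius: (1376.4 - 491.67) × 5/9 = 491.5167°C.
The 88 K change is an interval; Kelvin and Celsius degrees are the same size, so ΔC = +88°C.
Final Celsius temperature: 491.5167 + 88.0000 = 579.5167°C.
In Fahrenheit: 579.5167 × 1.8 + 32 = 1075.13°F.

1075.13°F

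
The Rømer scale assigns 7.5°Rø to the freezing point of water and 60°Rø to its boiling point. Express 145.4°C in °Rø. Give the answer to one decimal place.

Linearly onto the Rømer scale: 7.5 + (145.4000 / 100) × (60 - 7.5) = 83.8°Rø.

83.8°Rø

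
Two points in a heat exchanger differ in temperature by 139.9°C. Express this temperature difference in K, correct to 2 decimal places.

Celsius and kelvin degrees are the same size, so the interval is unchanged: 139.90.

139.90 K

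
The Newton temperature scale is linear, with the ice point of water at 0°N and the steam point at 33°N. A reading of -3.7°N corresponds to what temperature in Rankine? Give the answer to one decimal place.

Linear interpolation between the fixed points: C = (-3.7 - 0) × 100 / (33 - 0) = -11.2121°C.
Then -11.2121 × 1.8 + 491.67 = 471.5°R.

471.5°R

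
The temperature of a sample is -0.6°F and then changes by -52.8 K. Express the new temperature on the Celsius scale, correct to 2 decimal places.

-70.91°C

Initial temperature in Celsius: (-0.6 - 32) × 5/9 = -18.1111°C.
The 52.8 K change is an interval; Kelvin and Celsius degrees are the same size, so ΔC = -52.8°C.
Final Celsius temperature: -18.1111 - 52.8000 = -70.9111°C.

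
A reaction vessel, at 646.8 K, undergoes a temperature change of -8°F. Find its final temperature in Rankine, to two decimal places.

1156.24°R

Initial temperature in Celsius: 646.8 - 273.15 = 373.6500°C.
The 8°F change is an interval, so only the factor 5/9 applies: -8 × 5/9 = -4.4444°C.
Final Celsius temperature: 373.6500 - 4.4444 = 369.2056°C.
In Rankine: 369.2056 × 1.8 + 491.67 = 1156.24°R.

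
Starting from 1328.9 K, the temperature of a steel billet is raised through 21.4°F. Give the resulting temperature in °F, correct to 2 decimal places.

1953.75°F

Initial temperature in Celsius: 1328.9 - 273.15 = 1055.7500°C.
The 21.4°F change is an interval, so only the factor 5/9 applies: +21.4 × 5/9 = +11.8889°C.
Final Celsius temperature: 1055.7500 + 11.8889 = 1067.6389°C.
In Fahrenheit: 1067.6389 × 1.8 + 32 = 1953.75°F.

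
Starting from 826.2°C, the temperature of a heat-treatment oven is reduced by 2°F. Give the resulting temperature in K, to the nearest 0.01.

The 2°F change is an interval, so only the factor 5/9 applies: -2 × 5/9 = -1.1111°C.
Final Celsius temperature: 826.2000 - 1.1111 = 825.0889°C.
In kelvin: 825.0889 + 273.15 = 1098.24 K.

1098.24 K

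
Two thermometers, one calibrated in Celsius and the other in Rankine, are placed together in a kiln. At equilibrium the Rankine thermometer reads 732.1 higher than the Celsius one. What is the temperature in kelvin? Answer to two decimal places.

573.69 K

Let x be the Celsius reading; then the Rankine reading is 1.8·x + 491.67.
(1.8·x + 491.67) - x = 732.1  ⇒  (0.8)·x = 240.43  ⇒  x = 300.5375°C.
In kelvin: 300.5375 + 273.15 = 573.69 K.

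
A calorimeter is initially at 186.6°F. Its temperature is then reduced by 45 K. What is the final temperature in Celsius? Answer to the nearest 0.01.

40.89°C

Initial temperature in Celsius: (186.6 - 32) × 5/9 = 85.8889°C.
The 45 K change is an interval; Kelvin and Celsius degrees are the same size, so ΔC = -45°C.
Final Celsius temperature: 85.8889 - 45.0000 = 40.8889°C.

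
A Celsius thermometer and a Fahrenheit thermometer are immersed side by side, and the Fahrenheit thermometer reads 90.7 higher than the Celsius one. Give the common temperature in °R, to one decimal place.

Let x be the Celsius reading; then the Fahrenheit reading is 1.8·x + 32.
(1.8·x + 32) - x = 90.7  ⇒  (0.8)·x = 58.7  ⇒  x = 73.3750°C.
In Rankine: 73.3750 × 1.8 + 491.67 = 623.7°R.

623.7°R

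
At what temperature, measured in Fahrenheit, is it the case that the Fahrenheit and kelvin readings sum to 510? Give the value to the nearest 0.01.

163.69°F

Let F be the Fahrenheit reading. The kelvin reading is K = 5/9·F + 255.372.
Require F + K = 510: (14/9)·F + 255.372 = 510.
F = (510 - 255.372) / (14/9) = 163.69.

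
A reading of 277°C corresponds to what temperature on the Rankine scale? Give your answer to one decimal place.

990.3°R

In Rankine: 277.0000 × 1.8 + 491.67 = 990.3°R.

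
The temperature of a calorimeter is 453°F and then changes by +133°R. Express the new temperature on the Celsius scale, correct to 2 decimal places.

Initial temperature in Celsius: (453 - 32) × 5/9 = 233.8889°C.
The 133°R change is an interval, so only the factor 5/9 applies: +133 × 5/9 = +73.8889°C.
Final Celsius temperature: 233.8889 + 73.8889 = 307.7778°C.

307.78°C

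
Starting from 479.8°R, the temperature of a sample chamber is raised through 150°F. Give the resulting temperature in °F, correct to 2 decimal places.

170.13°F

Initial temperature in Celsius: (479.8 - 491.67) × 5/9 = -6.5944°C.
The 150°F change is an interval, so only the factor 5/9 applies: +150 × 5/9 = +83.3333°C.
Final Celsius temperature: -6.5944 + 83.3333 = 76.7389°C.
In Fahrenheit: 76.7389 × 1.8 + 32 = 170.13°F.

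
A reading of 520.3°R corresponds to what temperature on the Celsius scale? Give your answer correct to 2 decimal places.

15.91°C

In Celsius: (520.3 - 491.67) × 5/9 = 15.9056°C.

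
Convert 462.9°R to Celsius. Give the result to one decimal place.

-16.0°C

In Celsius: (462.9 - 491.67) × 5/9 = -15.9833°C.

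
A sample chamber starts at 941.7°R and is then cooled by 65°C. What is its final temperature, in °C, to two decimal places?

Initial temperature in Celsius: (941.7 - 491.67) × 5/9 = 250.0167°C.
Final Celsius temperature: 250.0167 - 65.0000 = 185.0167°C.

185.02°C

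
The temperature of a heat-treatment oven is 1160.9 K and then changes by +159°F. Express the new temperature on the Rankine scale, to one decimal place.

Initial temperature in Celsius: 1160.9 - 273.15 = 887.7500°C.
The 159°F change is an interval, so only the factor 5/9 applies: +159 × 5/9 = +88.3333°C.
Final Celsius temperature: 887.7500 + 88.3333 = 976.0833°C.
In Rankine: 976.0833 × 1.8 + 491.67 = 2248.6°R.

2248.6°R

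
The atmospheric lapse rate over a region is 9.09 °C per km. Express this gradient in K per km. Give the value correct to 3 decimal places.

9.090 K/km

Since only a temperature interval is involved, the additive offset between the scales drops out.
A change of 1°C is a change of 1 K, so 9.09 × 1 = 9.090.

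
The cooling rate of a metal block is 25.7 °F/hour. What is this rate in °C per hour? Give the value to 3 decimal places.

Since only a temperature interval is involved, the additive offset between the scales drops out.
A change of 1°F is a change of 5/9°C, so 25.7 × 5/9 = 14.278.

14.278 °C/hour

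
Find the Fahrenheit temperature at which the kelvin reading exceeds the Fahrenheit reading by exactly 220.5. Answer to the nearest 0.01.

Let F be the Fahrenheit reading. The kelvin reading is K = 5/9·F + 255.372.
Require K - F = 220.5: (-4/9)·F + 255.372 = 220.5.
F = (220.5 - 255.372) / (-4/9) = 78.46.

78.46°F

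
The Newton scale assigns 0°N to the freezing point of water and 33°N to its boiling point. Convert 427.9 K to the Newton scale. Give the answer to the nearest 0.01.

First in Celsius: 427.9 - 273.15 = 154.7500°C.
Linearly onto the Newton scale: 0 + (154.7500 / 100) × (33 - 0) = 51.07°N.

51.07°N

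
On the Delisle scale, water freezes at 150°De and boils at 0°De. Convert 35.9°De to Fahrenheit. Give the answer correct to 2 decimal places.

Linear interpolation between the fixed points: C = (35.9 - 150) × 100 / (0 - 150) = 76.0667°C.
Then 76.0667 × 1.8 + 32 = 168.92°F.

168.92°F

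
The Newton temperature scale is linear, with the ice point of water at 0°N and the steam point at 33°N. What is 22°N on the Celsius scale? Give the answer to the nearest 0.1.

Linear interpolation between the fixed points: C = (22 - 0) × 100 / (33 - 0) = 66.6667°C.

66.7°C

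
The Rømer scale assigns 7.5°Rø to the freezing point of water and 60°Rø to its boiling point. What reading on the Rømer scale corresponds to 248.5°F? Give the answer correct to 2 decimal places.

First in Celsius: (248.5 - 32) × 5/9 = 120.2778°C.
Linearly onto the Rømer scale: 7.5 + (120.2778 / 100) × (60 - 7.5) = 70.65°Rø.

70.65°Rø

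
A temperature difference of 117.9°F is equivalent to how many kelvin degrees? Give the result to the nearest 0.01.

Only the scale ratio 5/9 matters for a change in temperature.
117.9 × 5/9 = 65.50.

65.50 K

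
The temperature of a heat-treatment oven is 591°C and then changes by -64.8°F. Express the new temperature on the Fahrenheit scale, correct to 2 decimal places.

The 64.8°F change is an interval, so only the factor 5/9 applies: -64.8 × 5/9 = -36.0000°C.
Final Celsius temperature: 591.0000 - 36.0000 = 555.0000°C.
In Fahrenheit: 555.0000 × 1.8 + 32 = 1031.00°F.

1031.00°F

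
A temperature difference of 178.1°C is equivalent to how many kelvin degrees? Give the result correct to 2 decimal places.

Celsius and kelvin degrees are the same size, so the interval is unchanged: 178.10.

178.10 K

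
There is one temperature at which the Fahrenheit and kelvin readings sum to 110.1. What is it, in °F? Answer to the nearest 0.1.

-93.4°F

Let F be the Fahrenheit reading. The kelvin reading is K = 5/9·F + 255.372.
Require F + K = 110.1: (14/9)·F + 255.372 = 110.1.
F = (110.1 - 255.372) / (14/9) = -93.4.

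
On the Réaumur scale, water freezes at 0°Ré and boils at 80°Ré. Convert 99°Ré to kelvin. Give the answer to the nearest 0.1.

396.9 K

Linear interpolation between the fixed points: C = (99 - 0) × 100 / (80 - 0) = 123.7500°C.
Then 123.7500 + 273.15 = 396.9 K.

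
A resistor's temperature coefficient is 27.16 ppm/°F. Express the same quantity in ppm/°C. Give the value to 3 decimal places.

The quantity depends on a temperature interval, so only the ratio of degree sizes applies; the offset between the scales is irrelevant.
A change of 1°C is a change of 1.8°F, so per °C the value is 27.16 × 1.8 = 48.888.

48.888 ppm/°C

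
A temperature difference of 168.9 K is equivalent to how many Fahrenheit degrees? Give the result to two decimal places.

For a temperature interval the offset drops out; only the factor 1.8 applies.
168.9 × 1.8 = 304.02.

304.02°F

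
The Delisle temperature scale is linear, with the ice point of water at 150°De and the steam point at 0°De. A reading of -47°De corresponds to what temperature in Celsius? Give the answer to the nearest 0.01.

Linear interpolation between the fixed points: C = (-47 - 150) × 100 / (0 - 150) = 131.3333°C.

131.33°C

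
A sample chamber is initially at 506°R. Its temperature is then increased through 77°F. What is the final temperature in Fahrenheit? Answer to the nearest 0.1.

Initial temperature in Celsius: (506 - 491.67) × 5/9 = 7.9611°C.
The 77°F change is an interval, so only the factor 5/9 applies: +77 × 5/9 = +42.7778°C.
Final Celsius temperature: 7.9611 + 42.7778 = 50.7389°C.
In Fahrenheit: 50.7389 × 1.8 + 32 = 123.3°F.

123.3°F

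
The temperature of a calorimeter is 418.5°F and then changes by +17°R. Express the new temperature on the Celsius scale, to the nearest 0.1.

Initial temperature in Celsius: (418.5 - 32) × 5/9 = 214.7222°C.
The 17°R change is an interval, so only the factor 5/9 applies: +17 × 5/9 = +9.4444°C.
Final Celsius temperature: 214.7222 + 9.4444 = 224.1667°C.

224.2°C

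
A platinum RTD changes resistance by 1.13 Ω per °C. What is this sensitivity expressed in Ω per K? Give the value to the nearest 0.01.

Since only a temperature interval is involved, the additive offset between the scales drops out.
A change of 1 K is a change of 1°C, so per K the value is 1.13 × 1 = 1.13.

1.13 Ω per K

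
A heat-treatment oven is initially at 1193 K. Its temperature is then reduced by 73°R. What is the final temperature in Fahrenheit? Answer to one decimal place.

Initial temperature in Celsius: 1193 - 273.15 = 919.8500°C.
The 73°R change is an interval, so only the factor 5/9 applies: -73 × 5/9 = -40.5556°C.
Final Celsius temperature: 919.8500 - 40.5556 = 879.2944°C.
In Fahrenheit: 879.2944 × 1.8 + 32 = 1614.7°F.

1614.7°F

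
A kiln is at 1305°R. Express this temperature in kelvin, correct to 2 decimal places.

725.00 K

In Celsius: (1305 - 491.67) × 5/9 = 451.8500°C.
In kelvin: 451.8500 + 273.15 = 725.00 K.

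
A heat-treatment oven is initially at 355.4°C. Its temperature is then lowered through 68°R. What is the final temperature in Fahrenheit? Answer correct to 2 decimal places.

The 68°R change is an interval, so only the factor 5/9 applies: -68 × 5/9 = -37.7778°C.
Final Celsius temperature: 355.4000 - 37.7778 = 317.6222°C.
In Fahrenheit: 317.6222 × 1.8 + 32 = 603.72°F.

603.72°F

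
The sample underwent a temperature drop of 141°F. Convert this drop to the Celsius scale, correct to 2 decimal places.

For a temperature interval the offset drops out; only the factor 5/9 applies.
141 × 5/9 = 78.33.

78.33°C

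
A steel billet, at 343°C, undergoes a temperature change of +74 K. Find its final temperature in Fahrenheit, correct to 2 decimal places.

782.60°F

The 74 K change is an interval; Kelvin and Celsius degrees are the same size, so ΔC = +74°C.
Final Celsius temperature: 343.0000 + 74.0000 = 417.0000°C.
In Fahrenheit: 417.0000 × 1.8 + 32 = 782.60°F.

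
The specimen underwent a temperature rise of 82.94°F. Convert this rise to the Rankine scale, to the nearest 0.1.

Fahrenheit and Rankine degrees are the same size, so the interval is unchanged: 82.9.

82.9°R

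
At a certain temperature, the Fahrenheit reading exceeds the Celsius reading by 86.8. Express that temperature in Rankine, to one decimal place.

Let x be the Fahrenheit reading; then the Celsius reading is 5/9·x - 17.7778.
(5/9·x - 17.7778) - x = -86.8  ⇒  (-4/9)·x = -69.0222  ⇒  x = 155.3000°F.
In Celsius: (155.3 - 32) × 5/9 = 68.5000°C.
In Rankine: 68.5000 × 1.8 + 491.67 = 615.0°R.

615.0°R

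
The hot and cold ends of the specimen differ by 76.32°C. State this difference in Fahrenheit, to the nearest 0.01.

137.38°F

Only the scale ratio 1.8 matters for a change in temperature.
76.32 × 1.8 = 137.38.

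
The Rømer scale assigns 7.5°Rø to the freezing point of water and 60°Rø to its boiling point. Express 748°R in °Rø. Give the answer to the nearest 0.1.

82.3°Rø

First in Celsius: (748 - 491.67) × 5/9 = 142.4056°C.
Linearly onto the Rømer scale: 7.5 + (142.4056 / 100) × (60 - 7.5) = 82.3°Rø.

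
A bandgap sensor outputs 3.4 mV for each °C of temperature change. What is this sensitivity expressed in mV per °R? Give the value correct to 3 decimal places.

1.889 mV per °R

Since only a temperature interval is involved, the additive offset between the scales drops out.
A change of 1°R is a change of 5/9°C, so per °R the value is 3.4 × 5/9 = 1.889.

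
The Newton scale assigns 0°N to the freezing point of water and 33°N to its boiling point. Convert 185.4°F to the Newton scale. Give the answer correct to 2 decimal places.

28.12°N

First in Celsius: (185.4 - 32) × 5/9 = 85.2222°C.
Linearly onto the Newton scale: 0 + (85.2222 / 100) × (33 - 0) = 28.12°N.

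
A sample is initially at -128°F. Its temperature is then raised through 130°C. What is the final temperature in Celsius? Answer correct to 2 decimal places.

Initial temperature in Celsius: (-128 - 32) × 5/9 = -88.8889°C.
Final Celsius temperature: -88.8889 + 130.0000 = 41.1111°C.

41.11°C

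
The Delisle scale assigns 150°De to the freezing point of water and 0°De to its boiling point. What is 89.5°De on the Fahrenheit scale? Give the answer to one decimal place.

104.6°F

Linear interpolation between the fixed points: C = (89.5 - 150) × 100 / (0 - 150) = 40.3333°C.
Then 40.3333 × 1.8 + 32 = 104.6°F.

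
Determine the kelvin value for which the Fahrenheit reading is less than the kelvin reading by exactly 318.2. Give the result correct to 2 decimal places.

176.84 K

Let K be the kelvin reading. The Fahrenheit reading is F = 1.8·K - 459.67.
Require F - K = -318.2: (0.8)·K - 459.67 = -318.2.
K = (-318.2 + 459.67) / (0.8) = 176.84.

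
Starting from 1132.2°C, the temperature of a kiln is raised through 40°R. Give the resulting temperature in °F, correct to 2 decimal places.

2109.96°F

The 40°R change is an interval, so only the factor 5/9 applies: +40 × 5/9 = +22.2222°C.
Final Celsius temperature: 1132.2000 + 22.2222 = 1154.4222°C.
In Fahrenheit: 1154.4222 × 1.8 + 32 = 2109.96°F.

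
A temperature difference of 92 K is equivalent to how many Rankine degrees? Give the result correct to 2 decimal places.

165.60°R

An interval of 1 K corresponds to 1.8°R.
92 × 1.8 = 165.60.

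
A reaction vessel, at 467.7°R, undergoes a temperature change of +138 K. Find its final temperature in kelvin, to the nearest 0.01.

397.83 K

Initial temperature in Celsius: (467.7 - 491.67) × 5/9 = -13.3167°C.
The 138 K change is an interval; Kelvin and Celsius degrees are the same size, so ΔC = +138°C.
Final Celsius temperature: -13.3167 + 138.0000 = 124.6833°C.
In kelvin: 124.6833 + 273.15 = 397.83 K.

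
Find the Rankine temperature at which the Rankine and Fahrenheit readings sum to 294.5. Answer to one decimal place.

377.1°R

Let R be the Rankine reading. The Fahrenheit reading is F = 1·R - 459.67.
Require R + F = 294.5: (2)·R - 459.67 = 294.5.
R = (294.5 + 459.67) / (2) = 377.1.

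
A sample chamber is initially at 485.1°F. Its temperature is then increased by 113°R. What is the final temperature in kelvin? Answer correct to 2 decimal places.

Initial temperature in Celsius: (485.1 - 32) × 5/9 = 251.7222°C.
The 113°R change is an interval, so only the factor 5/9 applies: +113 × 5/9 = +62.7778°C.
Final Celsius temperature: 251.7222 + 62.7778 = 314.5000°C.
In kelvin: 314.5000 + 273.15 = 587.65 K.

587.65 K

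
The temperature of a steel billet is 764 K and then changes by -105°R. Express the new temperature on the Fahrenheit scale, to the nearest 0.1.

810.5°F

Initial temperature in Celsius: 764 - 273.15 = 490.8500°C.
The 105°R change is an interval, so only the factor 5/9 applies: -105 × 5/9 = -58.3333°C.
Final Celsius temperature: 490.8500 - 58.3333 = 432.5167°C.
In Fahrenheit: 432.5167 × 1.8 + 32 = 810.5°F.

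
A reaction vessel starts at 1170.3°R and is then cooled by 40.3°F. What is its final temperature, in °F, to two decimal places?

670.33°F

Initial temperature in Celsius: (1170.3 - 491.67) × 5/9 = 377.0167°C.
The 40.3°F change is an interval, so only the factor 5/9 applies: -40.3 × 5/9 = -22.3889°C.
Final Celsius temperature: 377.0167 - 22.3889 = 354.6278°C.
In Fahrenheit: 354.6278 × 1.8 + 32 = 670.33°F.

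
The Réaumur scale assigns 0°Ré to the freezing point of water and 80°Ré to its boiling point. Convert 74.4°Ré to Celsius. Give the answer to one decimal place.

93.0°C

Linear interpolation between the fixed points: C = (74.4 - 0) × 100 / (80 - 0) = 93.0000°C.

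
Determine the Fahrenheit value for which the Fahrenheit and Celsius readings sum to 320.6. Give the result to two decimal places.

217.53°F

Let F be the Fahrenheit reading. The Celsius reading is C = 5/9·F - 17.7778.
Require F + C = 320.6: (14/9)·F - 17.7778 = 320.6.
F = (320.6 + 17.7778) / (14/9) = 217.53.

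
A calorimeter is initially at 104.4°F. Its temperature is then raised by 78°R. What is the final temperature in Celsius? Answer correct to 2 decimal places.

83.56°C

Initial temperature in Celsius: (104.4 - 32) × 5/9 = 40.2222°C.
The 78°R change is an interval, so only the factor 5/9 applies: +78 × 5/9 = +43.3333°C.
Final Celsius temperature: 40.2222 + 43.3333 = 83.5556°C.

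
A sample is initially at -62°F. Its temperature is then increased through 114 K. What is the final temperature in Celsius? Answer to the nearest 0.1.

Initial temperature in Celsius: (-62 - 32) × 5/9 = -52.2222°C.
The 114 K change is an interval; Kelvin and Celsius degrees are the same size, so ΔC = +114°C.
Final Celsius temperature: -52.2222 + 114.0000 = 61.7778°C.

61.8°C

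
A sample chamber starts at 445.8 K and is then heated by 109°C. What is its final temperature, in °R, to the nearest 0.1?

998.6°R

Initial temperature in Celsius: 445.8 - 273.15 = 172.6500°C.
Final Celsius temperature: 172.6500 + 109.0000 = 281.6500°C.
In Rankine: 281.6500 × 1.8 + 491.67 = 998.6°R.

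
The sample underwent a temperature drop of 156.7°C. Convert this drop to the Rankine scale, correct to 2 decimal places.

An interval of 1°C corresponds to 1.8°R.
156.7 × 1.8 = 282.06.

282.06°R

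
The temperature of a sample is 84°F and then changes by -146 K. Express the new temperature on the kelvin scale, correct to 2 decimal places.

156.04 K

Initial temperature in Celsius: (84 - 32) × 5/9 = 28.8889°C.
The 146 K change is an interval; Kelvin and Celsius degrees are the same size, so ΔC = -146°C.
Final Celsius temperature: 28.8889 - 146.0000 = -117.1111°C.
In kelvin: -117.1111 + 273.15 = 156.04 K.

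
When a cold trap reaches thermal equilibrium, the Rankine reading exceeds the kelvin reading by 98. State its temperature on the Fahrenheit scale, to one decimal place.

Let x be the Rankine reading; then the kelvin reading is 5/9·x.
(5/9·x) - x = -98  ⇒  (-4/9)·x = -98  ⇒  x = 220.5000°R.
In Celsius: (220.5 - 491.67) × 5/9 = -150.6500°C.
In Fahrenheit: -150.6500 × 1.8 + 32 = -239.2°F.

-239.2°F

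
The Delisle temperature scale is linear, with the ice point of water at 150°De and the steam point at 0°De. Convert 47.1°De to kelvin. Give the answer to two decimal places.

Linear interpolation between the fixed points: C = (47.1 - 150) × 100 / (0 - 150) = 68.6000°C.
Then 68.6000 + 273.15 = 341.75 K.

341.75 K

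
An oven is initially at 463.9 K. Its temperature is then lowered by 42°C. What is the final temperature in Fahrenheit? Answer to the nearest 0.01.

299.75°F

Initial temperature in Celsius: 463.9 - 273.15 = 190.7500°C.
Final Celsius temperature: 190.7500 - 42.0000 = 148.7500°C.
In Fahrenheit: 148.7500 × 1.8 + 32 = 299.75°F.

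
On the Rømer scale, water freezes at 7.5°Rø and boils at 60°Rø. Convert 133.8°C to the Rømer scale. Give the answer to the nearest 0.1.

77.7°Rø

Linearly onto the Rømer scale: 7.5 + (133.8000 / 100) × (60 - 7.5) = 77.7°Rø.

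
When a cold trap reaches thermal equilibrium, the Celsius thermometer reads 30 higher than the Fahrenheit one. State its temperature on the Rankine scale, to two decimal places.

Let x be the Fahrenheit reading; then the Celsius reading is 5/9·x - 17.7778.
(5/9·x - 17.7778) - x = 30  ⇒  (-4/9)·x = 47.7778  ⇒  x = -107.5000°F.
In Celsius: (-107.5 - 32) × 5/9 = -77.5000°C.
In Rankine: -77.5000 × 1.8 + 491.67 = 352.17°R.

352.17°R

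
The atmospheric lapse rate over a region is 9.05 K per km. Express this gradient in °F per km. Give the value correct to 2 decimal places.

The quantity depends on a temperature interval, so only the ratio of degree sizes applies; the offset between the scales is irrelevant.
A change of 1 K is a change of 1.8°F, so 9.05 × 1.8 = 16.29.

16.29 °F/km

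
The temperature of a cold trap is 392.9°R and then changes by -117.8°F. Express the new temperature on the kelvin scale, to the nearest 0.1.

Initial temperature in Celsius: (392.9 - 491.67) × 5/9 = -54.8722°C.
The 117.8°F change is an interval, so only the factor 5/9 applies: -117.8 × 5/9 = -65.4444°C.
Final Celsius temperature: -54.8722 - 65.4444 = -120.3167°C.
In kelvin: -120.3167 + 273.15 = 152.8 K.

152.8 K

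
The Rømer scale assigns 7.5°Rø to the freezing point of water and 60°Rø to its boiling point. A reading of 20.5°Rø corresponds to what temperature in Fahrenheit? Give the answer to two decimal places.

76.57°F

Linear interpolation between the fixed points: C = (20.5 - 7.5) × 100 / (60 - 7.5) = 24.7619°C.
Then 24.7619 × 1.8 + 32 = 76.57°F.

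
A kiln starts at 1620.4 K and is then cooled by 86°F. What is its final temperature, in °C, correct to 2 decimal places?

1299.47°C

Initial temperature in Celsius: 1620.4 - 273.15 = 1347.2500°C.
The 86°F change is an interval, so only the factor 5/9 applies: -86 × 5/9 = -47.7778°C.
Final Celsius temperature: 1347.2500 - 47.7778 = 1299.4722°C.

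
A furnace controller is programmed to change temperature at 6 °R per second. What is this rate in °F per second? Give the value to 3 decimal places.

6.000 °F/second

The quantity depends on a temperature interval, so only the ratio of degree sizes applies; the offset between the scales is irrelevant.
A change of 1°R is a change of 1°F, so 6 × 1 = 6.000.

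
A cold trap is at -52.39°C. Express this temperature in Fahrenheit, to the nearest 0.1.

In Fahrenheit: -52.3900 × 1.8 + 32 = -62.3°F.

-62.3°F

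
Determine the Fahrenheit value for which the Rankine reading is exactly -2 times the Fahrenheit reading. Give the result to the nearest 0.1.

Let F be the Fahrenheit reading. The Rankine reading is R = 1·F + 459.67.
Require R = -2·F: 1·F + 459.67 = -2·F.
(3)·F = -459.67  ⇒  F = -153.2.

-153.2°F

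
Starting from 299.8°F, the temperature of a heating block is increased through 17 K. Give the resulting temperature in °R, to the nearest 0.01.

Initial temperature in Celsius: (299.8 - 32) × 5/9 = 148.7778°C.
The 17 K change is an interval; Kelvin and Celsius degrees are the same size, so ΔC = +17°C.
Final Celsius temperature: 148.7778 + 17.0000 = 165.7778°C.
In Rankine: 165.7778 × 1.8 + 491.67 = 790.07°R.

790.07°R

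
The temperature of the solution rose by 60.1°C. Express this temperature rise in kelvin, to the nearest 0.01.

60.10 K

Celsius and kelvin degrees are the same size, so the interval is unchanged: 60.10.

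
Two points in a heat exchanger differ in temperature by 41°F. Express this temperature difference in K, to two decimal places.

22.78 K

For a temperature interval the offset drops out; only the factor 5/9 applies.
41 × 5/9 = 22.78.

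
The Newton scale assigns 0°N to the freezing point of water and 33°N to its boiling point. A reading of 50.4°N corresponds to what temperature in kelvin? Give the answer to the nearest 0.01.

Linear interpolation between the fixed points: C = (50.4 - 0) × 100 / (33 - 0) = 152.7273°C.
Then 152.7273 + 273.15 = 425.88 K.

425.88 K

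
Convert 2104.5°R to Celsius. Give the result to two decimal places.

In Celsius: (2104.5 - 491.67) × 5/9 = 896.0167°C.

896.02°C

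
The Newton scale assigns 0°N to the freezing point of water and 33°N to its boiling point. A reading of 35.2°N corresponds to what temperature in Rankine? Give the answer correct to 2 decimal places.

683.67°R

Linear interpolation between the fixed points: C = (35.2 - 0) × 100 / (33 - 0) = 106.6667°C.
Then 106.6667 × 1.8 + 491.67 = 683.67°R.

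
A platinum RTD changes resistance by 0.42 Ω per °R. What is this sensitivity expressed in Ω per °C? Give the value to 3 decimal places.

Since only a temperature interval is involved, the additive offset between the scales drops out.
A change of 1°C is a change of 1.8°R, so per °C the value is 0.42 × 1.8 = 0.756.

0.756 Ω per °C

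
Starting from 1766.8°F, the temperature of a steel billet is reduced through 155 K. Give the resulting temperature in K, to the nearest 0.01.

1081.93 K

Initial temperature in Celsius: (1766.8 - 32) × 5/9 = 963.7778°C.
The 155 K change is an interval; Kelvin and Celsius degrees are the same size, so ΔC = -155°C.
Final Celsius temperature: 963.7778 - 155.0000 = 808.7778°C.
In kelvin: 808.7778 + 273.15 = 1081.93 K.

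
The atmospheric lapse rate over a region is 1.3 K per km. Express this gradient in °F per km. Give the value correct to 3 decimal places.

2.340 °F/km

The quantity depends on a temperature interval, so only the ratio of degree sizes applies; the offset between the scales is irrelevant.
A change of 1 K is a change of 1.8°F, so 1.3 × 1.8 = 2.340.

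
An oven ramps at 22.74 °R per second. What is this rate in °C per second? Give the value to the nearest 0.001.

12.633 °C/second

Since only a temperature interval is involved, the additive offset between the scales drops out.
A change of 1°R is a change of 5/9°C, so 22.74 × 5/9 = 12.633.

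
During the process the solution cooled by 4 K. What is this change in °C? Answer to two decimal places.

Kelvin and Celsius degrees are the same size, so the interval is unchanged: 4.00.

4.00°C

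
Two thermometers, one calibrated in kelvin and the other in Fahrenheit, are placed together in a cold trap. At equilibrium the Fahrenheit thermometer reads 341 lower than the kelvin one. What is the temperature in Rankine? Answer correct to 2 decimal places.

Let x be the kelvin reading; then the Fahrenheit reading is 1.8·x - 459.67.
(1.8·x - 459.67) - x = -341  ⇒  (0.8)·x = 118.67  ⇒  x = 148.3375 K.
In Celsius: 148.3375 - 273.15 = -124.8125°C.
In Rankine: -124.8125 × 1.8 + 491.67 = 267.01°R.

267.01°R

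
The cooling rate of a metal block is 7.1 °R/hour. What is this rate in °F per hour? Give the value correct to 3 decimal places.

7.100 °F/hour

Since only a temperature interval is involved, the additive offset between the scales drops out.
A change of 1°R is a change of 1°F, so 7.1 × 1 = 7.100.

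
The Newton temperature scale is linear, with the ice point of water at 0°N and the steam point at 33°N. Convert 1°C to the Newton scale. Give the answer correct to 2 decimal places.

0.33°N

Linearly onto the Newton scale: 0 + (1.0000 / 100) × (33 - 0) = 0.33°N.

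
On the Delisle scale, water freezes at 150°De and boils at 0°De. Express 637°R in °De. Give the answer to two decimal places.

First in Celsius: (637 - 491.67) × 5/9 = 80.7389°C.
Linearly onto the Delisle scale: 150 + (80.7389 / 100) × (0 - 150) = 28.89°De.

28.89°De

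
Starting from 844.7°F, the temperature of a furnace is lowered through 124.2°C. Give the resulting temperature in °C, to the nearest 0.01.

Initial temperature in Celsius: (844.7 - 32) × 5/9 = 451.5000°C.
Final Celsius temperature: 451.5000 - 124.2000 = 327.3000°C.

327.30°C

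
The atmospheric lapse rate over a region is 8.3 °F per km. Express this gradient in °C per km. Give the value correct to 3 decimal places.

4.611 °C/km

The quantity depends on a temperature interval, so only the ratio of degree sizes applies; the offset between the scales is irrelevant.
A change of 1°F is a change of 5/9°C, so 8.3 × 5/9 = 4.611.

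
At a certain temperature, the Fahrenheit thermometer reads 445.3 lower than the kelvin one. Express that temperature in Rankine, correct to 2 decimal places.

Let x be the kelvin reading; then the Fahrenheit reading is 1.8·x - 459.67.
(1.8·x - 459.67) - x = -445.3  ⇒  (0.8)·x = 14.37  ⇒  x = 17.9625 K.
In Celsius: 17.9625 - 273.15 = -255.1875°C.
In Rankine: -255.1875 × 1.8 + 491.67 = 32.33°R.

32.33°R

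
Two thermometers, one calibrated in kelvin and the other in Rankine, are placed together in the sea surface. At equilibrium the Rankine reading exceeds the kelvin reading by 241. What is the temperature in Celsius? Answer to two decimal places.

Let x be the kelvin reading; then the Rankine reading is 1.8·x.
(1.8·x) - x = 241  ⇒  (0.8)·x = 241  ⇒  x = 301.2500 K.
In Celsius: 301.25 - 273.15 = 28.10°C.

28.10°C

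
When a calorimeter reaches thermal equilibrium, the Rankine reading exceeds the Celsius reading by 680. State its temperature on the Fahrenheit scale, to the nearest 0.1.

455.7°F

Let x be the Celsius reading; then the Rankine reading is 1.8·x + 491.67.
(1.8·x + 491.67) - x = 680  ⇒  (0.8)·x = 188.33  ⇒  x = 235.4125°C.
In Fahrenheit: 235.4125 × 1.8 + 32 = 455.7°F.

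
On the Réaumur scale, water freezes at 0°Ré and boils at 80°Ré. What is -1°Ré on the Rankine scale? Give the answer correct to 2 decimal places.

489.42°R

Linear interpolation between the fixed points: C = (-1 - 0) × 100 / (80 - 0) = -1.2500°C.
Then -1.2500 × 1.8 + 491.67 = 489.42°R.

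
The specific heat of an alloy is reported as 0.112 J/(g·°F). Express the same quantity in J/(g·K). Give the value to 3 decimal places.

0.202 J/(g·K)

The quantity depends on a temperature interval, so only the ratio of degree sizes applies; the offset between the scales is irrelevant.
A change of 1 K is a change of 1.8°F, so per K the value is 0.112 × 1.8 = 0.202.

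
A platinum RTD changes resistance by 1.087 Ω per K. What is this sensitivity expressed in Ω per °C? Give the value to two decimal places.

1.09 Ω per °C

Since only a temperature interval is involved, the additive offset between the scales drops out.
A change of 1°C is a change of 1 K, so per °C the value is 1.087 × 1 = 1.09.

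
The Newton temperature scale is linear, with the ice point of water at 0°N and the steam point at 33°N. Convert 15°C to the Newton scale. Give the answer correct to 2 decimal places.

Linearly onto the Newton scale: 0 + (15.0000 / 100) × (33 - 0) = 4.95°N.

4.95°N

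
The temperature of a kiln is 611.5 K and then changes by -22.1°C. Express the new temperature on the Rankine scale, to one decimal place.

Initial temperature in Celsius: 611.5 - 273.15 = 338.3500°C.
Final Celsius temperature: 338.3500 - 22.1000 = 316.2500°C.
In Rankine: 316.2500 × 1.8 + 491.67 = 1060.9°R.

1060.9°R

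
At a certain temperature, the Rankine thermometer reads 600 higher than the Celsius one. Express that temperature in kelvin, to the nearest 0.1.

408.6 K

Let x be the Celsius reading; then the Rankine reading is 1.8·x + 491.67.
(1.8·x + 491.67) - x = 600  ⇒  (0.8)·x = 108.33  ⇒  x = 135.4125°C.
In kelvin: 135.4125 + 273.15 = 408.6 K.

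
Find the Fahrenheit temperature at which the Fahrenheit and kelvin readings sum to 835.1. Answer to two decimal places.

Let F be the Fahrenheit reading. The kelvin reading is K = 5/9·F + 255.372.
Require F + K = 835.1: (14/9)·F + 255.372 = 835.1.
F = (835.1 - 255.372) / (14/9) = 372.68.

372.68°F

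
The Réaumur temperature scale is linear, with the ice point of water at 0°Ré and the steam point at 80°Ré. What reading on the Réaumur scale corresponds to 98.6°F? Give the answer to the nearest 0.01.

29.60°Ré

First in Celsius: (98.6 - 32) × 5/9 = 37.0000°C.
Linearly onto the Réaumur scale: 0 + (37.0000 / 100) × (80 - 0) = 29.60°Ré.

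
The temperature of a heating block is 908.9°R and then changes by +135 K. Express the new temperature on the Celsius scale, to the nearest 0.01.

366.79°C

Initial temperature in Celsius: (908.9 - 491.67) × 5/9 = 231.7944°C.
The 135 K change is an interval; Kelvin and Celsius degrees are the same size, so ΔC = +135°C.
Final Celsius temperature: 231.7944 + 135.0000 = 366.7944°C.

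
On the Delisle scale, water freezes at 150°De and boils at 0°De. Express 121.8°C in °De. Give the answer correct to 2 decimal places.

Linearly onto the Delisle scale: 150 + (121.8000 / 100) × (0 - 150) = -32.70°De.

-32.70°De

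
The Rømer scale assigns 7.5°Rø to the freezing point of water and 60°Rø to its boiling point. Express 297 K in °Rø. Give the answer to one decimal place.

20.0°Rø

First in Celsius: 297 - 273.15 = 23.8500°C.
Linearly onto the Rømer scale: 7.5 + (23.8500 / 100) × (60 - 7.5) = 20.0°Rø.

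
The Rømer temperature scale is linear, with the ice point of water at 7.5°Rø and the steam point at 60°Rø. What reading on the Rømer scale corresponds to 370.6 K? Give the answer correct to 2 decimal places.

58.66°Rø

First in Celsius: 370.6 - 273.15 = 97.4500°C.
Linearly onto the Rømer scale: 7.5 + (97.4500 / 100) × (60 - 7.5) = 58.66°Rø.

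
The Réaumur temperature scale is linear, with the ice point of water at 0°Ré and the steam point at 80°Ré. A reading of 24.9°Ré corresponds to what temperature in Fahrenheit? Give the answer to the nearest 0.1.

88.0°F

Linear interpolation between the fixed points: C = (24.9 - 0) × 100 / (80 - 0) = 31.1250°C.
Then 31.1250 × 1.8 + 32 = 88.0°F.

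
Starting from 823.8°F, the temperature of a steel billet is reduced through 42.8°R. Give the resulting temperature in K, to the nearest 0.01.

689.26 K

Initial temperature in Celsius: (823.8 - 32) × 5/9 = 439.8889°C.
The 42.8°R change is an interval, so only the factor 5/9 applies: -42.8 × 5/9 = -23.7778°C.
Final Celsius temperature: 439.8889 - 23.7778 = 416.1111°C.
In kelvin: 416.1111 + 273.15 = 689.26 K.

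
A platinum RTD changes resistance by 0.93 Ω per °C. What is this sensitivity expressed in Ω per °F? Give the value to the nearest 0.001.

Since only a temperature interval is involved, the additive offset between the scales drops out.
A change of 1°F is a change of 5/9°C, so per °F the value is 0.93 × 5/9 = 0.517.

0.517 Ω per °F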